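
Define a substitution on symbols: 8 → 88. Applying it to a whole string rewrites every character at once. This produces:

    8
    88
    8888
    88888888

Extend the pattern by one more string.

8888888888888888

Apply φ to 88888888 symbol by symbol: 8→88, 8→88, 8→88, 8→88, 8→88, 8→88, 8→88, 8→88; joined: 88 88 88 88 88 88 88 88.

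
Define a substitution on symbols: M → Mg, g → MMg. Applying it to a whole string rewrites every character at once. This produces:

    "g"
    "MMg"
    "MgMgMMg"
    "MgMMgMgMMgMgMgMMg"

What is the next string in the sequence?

Rewriting the 17 symbols of MgMMgMgMMgMgMgMMg one by one yields Mg MMg Mg Mg MMg Mg MMg Mg Mg MMg Mg MMg Mg MMg Mg Mg MMg; concatenated:

MgMMgMgMgMMgMgMMgMgMgMMgMgMMgMgMMgMgMgMMg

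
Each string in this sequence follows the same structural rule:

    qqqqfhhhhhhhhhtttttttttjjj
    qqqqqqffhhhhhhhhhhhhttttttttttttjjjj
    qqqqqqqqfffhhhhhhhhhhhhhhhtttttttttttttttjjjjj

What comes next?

Reading off run lengths: q runs 4, 6, 8; f runs 1, 2, 3; h runs 9, 12, 15; t runs 9, 12, 15; j runs 3, 4, 5 — each is linear in n, where the shown terms are n = 3, 4, 5.
At n = 6 the blocks have lengths 10, 4, 18, 18, 6.

qqqqqqqqqqffffhhhhhhhhhhhhhhhhhhttttttttttttttttttjjjjjj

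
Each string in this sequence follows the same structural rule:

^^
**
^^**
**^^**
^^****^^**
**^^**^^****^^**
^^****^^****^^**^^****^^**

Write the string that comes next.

**^^**^^****^^**^^****^^****^^**^^****^^**

From term 3 onward, concatenate the second-to-last term with the last: ^^·** = ^^**, **·^^** = **^^**, …
Continuing: **^^**^^****^^** · ^^****^^****^^**^^****^^** gives term 8.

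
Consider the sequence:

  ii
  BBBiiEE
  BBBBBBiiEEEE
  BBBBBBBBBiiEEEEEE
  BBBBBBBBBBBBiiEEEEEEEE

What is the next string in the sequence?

s(k+1) = BBB·s(k)·EE, so each term gains BBB as a prefix and EE as a suffix.
So the next term is BBB·BBBBBBBBBBBBiiEEEEEEEE·EE.

BBBBBBBBBBBBBBBiiEEEEEEEEEE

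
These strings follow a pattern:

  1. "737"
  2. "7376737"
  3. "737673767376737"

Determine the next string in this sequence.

7376737673767376737673767376737

s(k+1) = s(k)·6·s(k) — each term doubles the last with '6' between the halves.
One more doubling of 737673767376737 gives the answer.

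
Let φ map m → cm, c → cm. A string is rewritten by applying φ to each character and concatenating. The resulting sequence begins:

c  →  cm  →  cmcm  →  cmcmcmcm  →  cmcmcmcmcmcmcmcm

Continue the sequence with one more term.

Rewriting the 16 symbols of cmcmcmcmcmcmcmcm one by one yields cm cm cm cm cm cm cm cm cm cm cm cm cm cm cm cm; concatenated:

cmcmcmcmcmcmcmcmcmcmcmcmcmcmcmcm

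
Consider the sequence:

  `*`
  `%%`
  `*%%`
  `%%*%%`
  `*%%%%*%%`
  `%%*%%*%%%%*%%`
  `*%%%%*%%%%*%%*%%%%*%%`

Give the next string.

%%*%%*%%%%*%%*%%%%*%%%%*%%*%%%%*%%

From term 3 onward, concatenate the second-to-last term with the last: *·%% = *%%, %%·*%% = %%*%%, …
The next term joins %%*%%*%%%%*%% and *%%%%*%%%%*%%*%%%%*%%.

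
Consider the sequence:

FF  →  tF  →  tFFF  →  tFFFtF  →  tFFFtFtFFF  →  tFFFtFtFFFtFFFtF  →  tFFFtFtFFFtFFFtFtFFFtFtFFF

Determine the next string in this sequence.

This is a Fibonacci-style word recurrence s(k) = s(k−1)·s(k−2): e.g. tF·FF = tFFF.
So term 8 is tFFFtFtFFFtFFFtFtFFFtFtFFF·tFFFtFtFFFtFFFtF.

tFFFtFtFFFtFFFtFtFFFtFtFFFtFFFtFtFFFtFFFtF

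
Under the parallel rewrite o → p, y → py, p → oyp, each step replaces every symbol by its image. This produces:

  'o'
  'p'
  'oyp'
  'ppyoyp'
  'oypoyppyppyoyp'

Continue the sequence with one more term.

Rewriting the 14 symbols of oypoyppyppyoyp one by one yields p py oyp p py oyp oyp py oyp oyp py p py oyp; concatenated:

ppyoypppyoypoyppyoypoyppyppyoyp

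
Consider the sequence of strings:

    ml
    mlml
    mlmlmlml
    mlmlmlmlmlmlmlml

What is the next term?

s(k+1) = s(k)·s(k) — each term doubles the last.
Doubling mlmlmlmlmlmlmlml:

mlmlmlmlmlmlmlmlmlmlmlmlmlmlmlml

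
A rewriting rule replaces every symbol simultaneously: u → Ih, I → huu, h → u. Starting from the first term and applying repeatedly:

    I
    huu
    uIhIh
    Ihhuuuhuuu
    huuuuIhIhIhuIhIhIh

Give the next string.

Applying the rule to each of the 18 symbols of huuuuIhIhIhuIhIhIh gives the pieces u Ih Ih Ih Ih huu u huu u huu u Ih huu u huu u huu u, which concatenate to the answer.

uIhIhIhIhhuuuhuuuhuuuIhhuuuhuuuhuuu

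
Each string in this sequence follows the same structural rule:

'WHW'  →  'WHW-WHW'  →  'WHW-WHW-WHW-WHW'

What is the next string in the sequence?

s(k+1) = s(k)·-·s(k) — each term doubles the last with '-' between the halves.
So the next term is two copies of WHW-WHW-WHW-WHW with '-' between the halves.

WHW-WHW-WHW-WHW-WHW-WHW-WHW-WHW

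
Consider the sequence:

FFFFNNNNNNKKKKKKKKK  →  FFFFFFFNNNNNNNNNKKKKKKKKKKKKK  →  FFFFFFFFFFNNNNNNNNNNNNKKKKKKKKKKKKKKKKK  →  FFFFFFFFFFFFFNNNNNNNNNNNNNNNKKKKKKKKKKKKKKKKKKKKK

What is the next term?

FFFFFFFFFFFFFFFFNNNNNNNNNNNNNNNNNNKKKKKKKKKKKKKKKKKKKKKKKKK

Term n consists of 3n-2 F's, followed by 3n N's, followed by 4n+1 K's, where the shown terms are n = 2, 3, 4, 5.
For the next term, n = 6, so the run lengths are 16, 18, 25.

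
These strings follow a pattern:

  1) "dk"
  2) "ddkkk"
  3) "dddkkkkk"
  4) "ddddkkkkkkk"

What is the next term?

dddddkkkkkkkkk

Term n consists of n d's, followed by 2n-1 k's (n = 1, 2, …).
For the next term, n = 5, so the run lengths are 5, 9.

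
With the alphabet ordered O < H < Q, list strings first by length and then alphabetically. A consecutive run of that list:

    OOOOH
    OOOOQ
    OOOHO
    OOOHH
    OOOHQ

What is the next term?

OOOQO

Treat OOOHQ as a base-3 numeral over the given alphabet and add one, carrying through any trailing Q's.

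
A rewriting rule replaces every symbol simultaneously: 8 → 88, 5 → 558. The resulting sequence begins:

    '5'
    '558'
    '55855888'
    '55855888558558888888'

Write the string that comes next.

Rewriting the 20 symbols of 55855888558558888888 one by one yields 558 558 88 558 558 88 88 88 558 558 88 558 558 88 88 88 88 88 88 88; concatenated:

558558885585588888885585588855855888888888888888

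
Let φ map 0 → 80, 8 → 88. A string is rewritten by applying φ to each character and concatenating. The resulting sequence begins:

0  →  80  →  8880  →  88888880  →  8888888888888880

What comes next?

88888888888888888888888888888880

Replace each of the 16 characters of 8888888888888880 in place — 88 88 88 88 88 88 88 88 88 88 88 88 88 88 88 80 — and concatenate.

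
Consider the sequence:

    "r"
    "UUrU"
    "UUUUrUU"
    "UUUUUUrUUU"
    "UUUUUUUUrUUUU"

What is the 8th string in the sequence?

Every step adds UU to the front and U to the end of the previous string.
From UUUUUUUUrUUUU, 3 further steps: UUUUUUUUrUUUU → UUUUUUUUUUrUUUUU → UUUUUUUUUUUUrUUUUUU → (answer).

UUUUUUUUUUUUUUrUUUUUUU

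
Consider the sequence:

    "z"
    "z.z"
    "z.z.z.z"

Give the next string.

Each string is two copies of the previous one joined by '.'.
Doubling z.z.z.z with '.' between the halves:

z.z.z.z.z.z.z.z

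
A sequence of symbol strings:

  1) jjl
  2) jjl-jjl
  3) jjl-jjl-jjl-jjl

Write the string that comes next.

Each string is two copies of the previous one joined by '-'.
So the next term is two copies of jjl-jjl-jjl-jjl with '-' between the halves.

jjl-jjl-jjl-jjl-jjl-jjl-jjl-jjl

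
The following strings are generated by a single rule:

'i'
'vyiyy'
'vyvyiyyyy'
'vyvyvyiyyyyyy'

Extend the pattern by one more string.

Every step adds vy to the front and yy to the end of the previous string.
Applying this once more to vyvyvyiyyyyyy:

vyvyvyvyiyyyyyyyy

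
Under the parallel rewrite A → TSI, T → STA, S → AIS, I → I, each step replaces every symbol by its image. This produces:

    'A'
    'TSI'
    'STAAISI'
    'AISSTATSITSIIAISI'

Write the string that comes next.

TSIIAISAISSTATSISTAAISISTAAISIITSIIAISI

Replace each of the 17 characters of AISSTATSITSIIAISI in place — TSI I AIS AIS STA TSI STA AIS I STA AIS I I TSI I AIS I — and concatenate.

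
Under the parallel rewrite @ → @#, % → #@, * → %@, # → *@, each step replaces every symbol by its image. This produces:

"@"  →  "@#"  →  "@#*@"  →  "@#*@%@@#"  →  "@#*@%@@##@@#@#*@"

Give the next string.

Rewriting the 16 symbols of @#*@%@@##@@#@#*@ one by one yields @# *@ %@ @# #@ @# @# *@ *@ @# @# *@ @# *@ %@ @#; concatenated:

@#*@%@@##@@#@#*@*@@#@#*@@#*@%@@#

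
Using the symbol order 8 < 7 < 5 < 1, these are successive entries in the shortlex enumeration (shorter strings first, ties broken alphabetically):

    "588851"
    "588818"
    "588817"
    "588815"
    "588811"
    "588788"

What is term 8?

588785

Stepping forward 2 times from 588788: 588788 → 588787, then the target.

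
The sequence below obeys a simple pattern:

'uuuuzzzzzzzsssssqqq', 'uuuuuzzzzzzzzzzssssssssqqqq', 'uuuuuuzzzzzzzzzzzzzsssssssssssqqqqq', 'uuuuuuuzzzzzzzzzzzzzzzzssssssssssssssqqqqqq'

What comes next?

Reading off run lengths: u runs 4, 5, 6, 7; z runs 7, 10, 13, 16; s runs 5, 8, 11, 14; q runs 3, 4, 5, 6 — each is linear in n, where the shown terms are n = 2, 3, 4, 5.
Setting n = 6 gives 8, 19, 17, 7 characters in each block.

uuuuuuuuzzzzzzzzzzzzzzzzzzzsssssssssssssssssqqqqqqq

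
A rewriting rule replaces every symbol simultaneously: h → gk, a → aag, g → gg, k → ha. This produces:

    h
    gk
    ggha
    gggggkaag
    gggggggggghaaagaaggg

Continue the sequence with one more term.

Applying the rule to each of the 20 symbols of gggggggggghaaagaaggg gives the pieces gg gg gg gg gg gg gg gg gg gg gk aag aag aag gg aag aag gg gg gg, which concatenate to the answer.

gggggggggggggggggggggkaagaagaagggaagaaggggggg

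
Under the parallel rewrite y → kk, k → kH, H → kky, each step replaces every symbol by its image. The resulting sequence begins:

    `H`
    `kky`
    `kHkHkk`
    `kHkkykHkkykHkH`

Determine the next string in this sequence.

Rewriting the 14 symbols of kHkkykHkkykHkH one by one yields kH kky kH kH kk kH kky kH kH kk kH kky kH kky; concatenated:

kHkkykHkHkkkHkkykHkHkkkHkkykHkky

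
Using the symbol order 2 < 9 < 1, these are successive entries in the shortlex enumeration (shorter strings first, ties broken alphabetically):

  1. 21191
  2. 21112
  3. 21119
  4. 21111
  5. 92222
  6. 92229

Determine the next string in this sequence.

92221

The successor of 92229 increments the rightmost position that isn't already 1 and resets every position after it to 2.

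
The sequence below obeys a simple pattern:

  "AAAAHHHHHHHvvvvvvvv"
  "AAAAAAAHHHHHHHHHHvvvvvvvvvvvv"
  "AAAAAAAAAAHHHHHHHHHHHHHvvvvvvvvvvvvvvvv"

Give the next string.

Term n consists of 3n-2 A's, followed by 3n+1 H's, followed by 4n v's, where the shown terms are n = 2, 3, 4.
Setting n = 5 gives 13, 16, 20 characters in each block.

AAAAAAAAAAAAAHHHHHHHHHHHHHHHHvvvvvvvvvvvvvvvvvvvv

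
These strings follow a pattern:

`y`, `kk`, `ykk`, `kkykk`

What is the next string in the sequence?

ykkkkykk

This is a Fibonacci-style word recurrence s(k) = s(k−2)·s(k−1): e.g. y·kk = ykk.
Continuing: ykk · kkykk gives term 5.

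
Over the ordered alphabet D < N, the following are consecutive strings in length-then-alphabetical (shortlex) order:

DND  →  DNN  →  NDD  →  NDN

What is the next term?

NND

Treat NDN as a base-2 numeral over the given alphabet and add one, carrying through any trailing N's.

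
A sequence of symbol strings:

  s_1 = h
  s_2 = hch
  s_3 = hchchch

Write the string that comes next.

hchchchchchchch

s(k+1) = s(k)·c·s(k) — each term doubles the last with 'c' between the halves.
So the next term is two copies of hchchch with 'c' between the halves.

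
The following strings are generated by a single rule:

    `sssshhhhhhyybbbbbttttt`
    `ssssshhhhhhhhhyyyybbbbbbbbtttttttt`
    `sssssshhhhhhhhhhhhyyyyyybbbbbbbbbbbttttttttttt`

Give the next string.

The n-th term is n+3 s's then 3n+3 h's then 2n y's then 3n+2 b's then 3n+2 t's (n = 1, 2, …).
At n = 4 the blocks have lengths 7, 15, 8, 14, 14.

ssssssshhhhhhhhhhhhhhhyyyyyyyybbbbbbbbbbbbbbtttttttttttttt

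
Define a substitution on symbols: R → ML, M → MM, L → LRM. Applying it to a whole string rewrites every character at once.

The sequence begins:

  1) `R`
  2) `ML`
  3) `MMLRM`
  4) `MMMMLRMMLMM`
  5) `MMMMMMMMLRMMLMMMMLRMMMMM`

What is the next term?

MMMMMMMMMMMMMMMMLRMMLMMMMLRMMMMMMMMMLRMMLMMMMMMMMMM

Applying the rule to each of the 24 symbols of MMMMMMMMLRMMLMMMMLRMMMMM gives the pieces MM MM MM MM MM MM MM MM LRM ML MM MM LRM MM MM MM MM LRM ML MM MM MM MM MM, which concatenate to the answer.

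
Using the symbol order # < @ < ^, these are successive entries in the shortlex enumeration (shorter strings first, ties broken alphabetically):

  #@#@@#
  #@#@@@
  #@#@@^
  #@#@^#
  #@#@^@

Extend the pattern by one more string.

#@#@^^

Treat #@#@^@ as a base-3 numeral over the given alphabet and add one, carrying through any trailing ^'s.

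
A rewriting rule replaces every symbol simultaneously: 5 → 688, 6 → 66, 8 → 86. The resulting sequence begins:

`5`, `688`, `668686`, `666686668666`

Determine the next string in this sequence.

666666668666666686666666

Expanding 666686668666: 6→66, 6→66, 6→66, 6→66, 8→86, 6→66, 6→66, 6→66, 8→86, 6→66, 6→66, 6→66. Concatenated: 66 66 66 66 86 66 66 66 86 66 66 66.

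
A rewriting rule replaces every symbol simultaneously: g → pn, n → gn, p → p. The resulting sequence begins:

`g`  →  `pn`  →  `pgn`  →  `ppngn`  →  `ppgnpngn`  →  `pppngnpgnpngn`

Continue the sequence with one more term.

Applying the rule to each of the 13 symbols of pppngnpgnpngn gives the pieces p p p gn pn gn p pn gn p gn pn gn, which concatenate to the answer.

pppgnpngnppngnpgnpngn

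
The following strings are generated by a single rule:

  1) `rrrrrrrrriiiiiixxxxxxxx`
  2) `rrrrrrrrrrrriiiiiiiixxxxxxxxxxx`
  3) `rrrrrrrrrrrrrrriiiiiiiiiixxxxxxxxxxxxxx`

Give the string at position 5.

rrrrrrrrrrrrrrrrrrrrriiiiiiiiiiiiiixxxxxxxxxxxxxxxxxxxx

Each string has the form r^{3n} i^{2n} x^{3n-1}, where the shown terms are n = 3, 4, 5.
At n = 7 the blocks have lengths 21, 14, 20.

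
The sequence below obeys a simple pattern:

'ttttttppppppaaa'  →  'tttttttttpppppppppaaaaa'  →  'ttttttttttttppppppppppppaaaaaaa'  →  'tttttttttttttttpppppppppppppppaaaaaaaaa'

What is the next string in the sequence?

Each string has the form t^{3n} p^{3n} a^{2n-1}, where the shown terms are n = 2, 3, 4, 5.
For the next term, n = 6, so the run lengths are 18, 18, 11.

ttttttttttttttttttppppppppppppppppppaaaaaaaaaaa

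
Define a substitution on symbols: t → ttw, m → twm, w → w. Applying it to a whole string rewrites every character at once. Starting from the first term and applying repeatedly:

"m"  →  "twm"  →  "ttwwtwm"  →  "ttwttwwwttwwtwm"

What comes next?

ttwttwwttwttwwwwttwttwwwttwwtwm

Replace each of the 15 characters of ttwttwwwttwwtwm in place — ttw ttw w ttw ttw w w w ttw ttw w w ttw w twm — and concatenate.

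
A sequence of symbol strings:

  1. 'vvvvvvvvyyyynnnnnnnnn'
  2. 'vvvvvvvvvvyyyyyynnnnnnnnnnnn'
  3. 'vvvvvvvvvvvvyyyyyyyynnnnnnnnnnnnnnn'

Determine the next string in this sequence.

vvvvvvvvvvvvvvyyyyyyyyyynnnnnnnnnnnnnnnnnn

Each string has the form v^{2n+2} y^{2n-2} n^{3n}, where the shown terms are n = 3, 4, 5.
Setting n = 6 gives 14, 10, 18 characters in each block.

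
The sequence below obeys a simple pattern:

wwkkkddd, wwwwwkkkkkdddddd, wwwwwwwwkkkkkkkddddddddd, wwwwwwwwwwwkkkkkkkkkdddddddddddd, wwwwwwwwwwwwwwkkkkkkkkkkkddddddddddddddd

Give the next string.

The n-th term is 3n-1 w's then 2n+1 k's then 3n d's (n = 1, 2, …).
For the next term, n = 6, so the run lengths are 17, 13, 18.

wwwwwwwwwwwwwwwwwkkkkkkkkkkkkkdddddddddddddddddd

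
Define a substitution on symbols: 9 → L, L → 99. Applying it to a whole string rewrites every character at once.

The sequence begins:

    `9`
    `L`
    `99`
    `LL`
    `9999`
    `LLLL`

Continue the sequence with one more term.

Apply φ to LLLL symbol by symbol: L→99, L→99, L→99, L→99; joined: 99 99 99 99.

99999999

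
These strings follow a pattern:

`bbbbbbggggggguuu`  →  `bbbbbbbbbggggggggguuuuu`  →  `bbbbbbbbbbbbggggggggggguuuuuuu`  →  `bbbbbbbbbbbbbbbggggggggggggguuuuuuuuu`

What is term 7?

Term n consists of 3n b's, followed by 2n+3 g's, followed by 2n-1 u's, where the shown terms are n = 2, 3, 4, 5.
Setting n = 8 gives 24, 19, 15 characters in each block.

bbbbbbbbbbbbbbbbbbbbbbbbggggggggggggggggggguuuuuuuuuuuuuuu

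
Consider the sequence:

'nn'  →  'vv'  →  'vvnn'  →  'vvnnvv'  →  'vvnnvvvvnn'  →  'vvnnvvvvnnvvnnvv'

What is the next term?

From term 3 onward, concatenate the last term with the second-to-last: vv·nn = vvnn, vvnn·vv = vvnnvv, …
The next term joins vvnnvvvvnnvvnnvv and vvnnvvvvnn.

vvnnvvvvnnvvnnvvvvnnvvvvnn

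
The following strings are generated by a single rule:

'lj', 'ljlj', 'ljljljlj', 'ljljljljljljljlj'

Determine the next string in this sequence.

Each string is two copies of the previous one concatenated.
So the next term is two copies of ljljljljljljljlj.

ljljljljljljljljljljljljljljljlj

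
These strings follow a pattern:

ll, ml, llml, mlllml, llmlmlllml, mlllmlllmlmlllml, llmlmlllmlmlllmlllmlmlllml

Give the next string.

mlllmlllmlmlllmlllmlmlllmlmlllmlllmlmlllml

Each term (from the third on) is the two preceding terms concatenated in order: term 3 = ll·ml = llml.
Continuing: mlllmlllmlmlllml · llmlmlllmlmlllmlllmlmlllml gives term 8.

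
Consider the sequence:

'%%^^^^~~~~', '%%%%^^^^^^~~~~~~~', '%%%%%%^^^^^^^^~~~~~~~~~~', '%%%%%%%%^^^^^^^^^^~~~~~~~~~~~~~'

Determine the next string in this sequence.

Each string has the form %^{2n} ^^{2n+2} ~^{3n+1} (n = 1, 2, …).
For the next term, n = 5, so the run lengths are 10, 12, 16.

%%%%%%%%%%^^^^^^^^^^^^~~~~~~~~~~~~~~~~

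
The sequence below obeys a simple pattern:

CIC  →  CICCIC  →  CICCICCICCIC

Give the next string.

s(k+1) = s(k)·s(k) — each term doubles the last.
Doubling CICCICCICCIC:

CICCICCICCICCICCICCICCIC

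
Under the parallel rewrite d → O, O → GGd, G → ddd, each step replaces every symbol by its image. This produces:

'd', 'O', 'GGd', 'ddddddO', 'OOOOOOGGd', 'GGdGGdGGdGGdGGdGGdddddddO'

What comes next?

ddddddOddddddOddddddOddddddOddddddOddddddOOOOOOOGGd

φ(GGdGGdGGdGGdGGdGGdddddddO) expands symbol-by-symbol to ddd ddd O ddd ddd O ddd ddd O ddd ddd O ddd ddd O ddd ddd O O O O O O O GGd; joining the 25 pieces gives the next term.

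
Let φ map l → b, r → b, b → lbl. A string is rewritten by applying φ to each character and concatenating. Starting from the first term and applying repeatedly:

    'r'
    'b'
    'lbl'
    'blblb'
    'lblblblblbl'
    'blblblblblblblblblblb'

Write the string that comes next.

lblblblblblblblblblblblblblblblblblblblblbl

Replace each of the 21 characters of blblblblblblblblblblb in place — lbl b lbl b lbl b lbl b lbl b lbl b lbl b lbl b lbl b lbl b lbl — and concatenate.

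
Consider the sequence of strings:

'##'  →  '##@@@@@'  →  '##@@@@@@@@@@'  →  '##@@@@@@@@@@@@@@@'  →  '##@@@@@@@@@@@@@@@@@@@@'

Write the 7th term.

Each term is the previous one with @@@@@ appended.
From ##@@@@@@@@@@@@@@@@@@@@, 2 further steps: ##@@@@@@@@@@@@@@@@@@@@ → ##@@@@@@@@@@@@@@@@@@@@@@@@@ → (answer).

##@@@@@@@@@@@@@@@@@@@@@@@@@@@@@@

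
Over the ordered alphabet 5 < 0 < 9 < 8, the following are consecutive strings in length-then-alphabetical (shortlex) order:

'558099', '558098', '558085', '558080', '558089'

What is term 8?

Continuing the enumeration 3 steps past 558089: 558089 → 558088 → 558955 → (answer).

558950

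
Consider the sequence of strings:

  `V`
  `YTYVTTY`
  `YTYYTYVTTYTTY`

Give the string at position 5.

s(k+1) = YTY·s(k)·TTY, so each term gains YTY as a prefix and TTY as a suffix.
From YTYYTYVTTYTTY, 2 further steps: YTYYTYVTTYTTY → YTYYTYYTYVTTYTTYTTY → (answer).

YTYYTYYTYYTYVTTYTTYTTYTTY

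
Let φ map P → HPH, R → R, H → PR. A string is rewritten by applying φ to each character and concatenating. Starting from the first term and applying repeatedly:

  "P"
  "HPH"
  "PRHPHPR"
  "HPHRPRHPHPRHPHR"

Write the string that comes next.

PRHPHPRRHPHRPRHPHPRHPHRPRHPHPRR

φ(HPHRPRHPHPRHPHR) expands symbol-by-symbol to PR HPH PR R HPH R PR HPH PR HPH R PR HPH PR R; joining the 15 pieces gives the next term.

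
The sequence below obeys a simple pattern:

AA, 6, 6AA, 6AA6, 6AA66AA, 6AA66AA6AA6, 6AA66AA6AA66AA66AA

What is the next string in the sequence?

Each term (from the third on) is the previous term followed by the one before it: term 3 = 6·AA = 6AA.
Continuing: 6AA66AA6AA66AA66AA · 6AA66AA6AA6 gives term 8.

6AA66AA6AA66AA66AA6AA66AA6AA6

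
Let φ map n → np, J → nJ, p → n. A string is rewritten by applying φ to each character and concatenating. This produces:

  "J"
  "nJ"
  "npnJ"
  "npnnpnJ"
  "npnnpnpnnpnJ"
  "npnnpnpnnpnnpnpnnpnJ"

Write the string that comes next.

npnnpnpnnpnnpnpnnpnpnnpnnpnpnnpnJ

Replace each of the 20 characters of npnnpnpnnpnnpnpnnpnJ in place — np n np np n np n np np n np np n np n np np n np nJ — and concatenate.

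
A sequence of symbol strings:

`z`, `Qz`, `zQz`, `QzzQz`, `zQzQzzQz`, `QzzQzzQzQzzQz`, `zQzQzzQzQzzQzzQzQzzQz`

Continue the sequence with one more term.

QzzQzzQzQzzQzzQzQzzQzQzzQzzQzQzzQz

Each term (from the third on) is the two preceding terms concatenated in order: term 3 = z·Qz = zQz.
Continuing: QzzQzzQzQzzQz · zQzQzzQzQzzQzzQzQzzQz gives term 8.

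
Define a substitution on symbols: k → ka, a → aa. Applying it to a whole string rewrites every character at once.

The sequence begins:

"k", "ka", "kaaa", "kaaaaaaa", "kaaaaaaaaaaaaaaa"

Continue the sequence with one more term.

Replace each of the 16 characters of kaaaaaaaaaaaaaaa in place — ka aa aa aa aa aa aa aa aa aa aa aa aa aa aa aa — and concatenate.

kaaaaaaaaaaaaaaaaaaaaaaaaaaaaaaa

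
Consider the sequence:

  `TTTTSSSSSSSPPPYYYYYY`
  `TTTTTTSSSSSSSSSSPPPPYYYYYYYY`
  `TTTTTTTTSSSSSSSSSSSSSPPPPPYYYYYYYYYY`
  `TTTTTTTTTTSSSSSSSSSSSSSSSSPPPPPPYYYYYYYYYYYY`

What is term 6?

The n-th term is 2n T's then 3n+1 S's then n+1 P's then 2n+2 Y's, where the shown terms are n = 2, 3, 4, 5.
Setting n = 7 gives 14, 22, 8, 16 characters in each block.

TTTTTTTTTTTTTTSSSSSSSSSSSSSSSSSSSSSSPPPPPPPPYYYYYYYYYYYYYYYY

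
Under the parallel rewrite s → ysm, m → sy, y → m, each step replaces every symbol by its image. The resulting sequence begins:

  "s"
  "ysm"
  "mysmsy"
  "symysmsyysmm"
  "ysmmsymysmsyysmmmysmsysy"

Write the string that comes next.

Replace each of the 24 characters of ysmmsymysmsyysmmmysmsysy in place — m ysm sy sy ysm m sy m ysm sy ysm m m ysm sy sy sy m ysm sy ysm m ysm m — and concatenate.

mysmsysyysmmsymysmsyysmmmysmsysysymysmsyysmmysmm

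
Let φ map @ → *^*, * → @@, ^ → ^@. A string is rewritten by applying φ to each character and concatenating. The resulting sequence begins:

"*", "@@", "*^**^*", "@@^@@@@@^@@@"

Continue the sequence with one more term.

Apply φ to @@^@@@@@^@@@ symbol by symbol: @→*^*, @→*^*, ^→^@, @→*^*, @→*^*, @→*^*, @→*^*, @→*^*, ^→^@, @→*^*, @→*^*, @→*^*; joined: *^* *^* ^@ *^* *^* *^* *^* *^* ^@ *^* *^* *^*.

*^**^*^@*^**^**^**^**^*^@*^**^**^*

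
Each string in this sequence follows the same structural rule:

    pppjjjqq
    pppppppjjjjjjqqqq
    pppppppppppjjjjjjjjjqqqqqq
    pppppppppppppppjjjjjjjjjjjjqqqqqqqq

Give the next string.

The n-th term is 4n-1 p's then 3n j's then 2n q's (n = 1, 2, …).
Setting n = 5 gives 19, 15, 10 characters in each block.

pppppppppppppppppppjjjjjjjjjjjjjjjqqqqqqqqqq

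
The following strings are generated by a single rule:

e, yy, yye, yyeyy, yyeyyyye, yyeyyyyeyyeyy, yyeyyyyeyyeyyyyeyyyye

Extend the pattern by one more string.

From term 3 onward, concatenate the last term with the second-to-last: yy·e = yye, yye·yy = yyeyy, …
So term 8 is yyeyyyyeyyeyyyyeyyyye·yyeyyyyeyyeyy.

yyeyyyyeyyeyyyyeyyyyeyyeyyyyeyyeyy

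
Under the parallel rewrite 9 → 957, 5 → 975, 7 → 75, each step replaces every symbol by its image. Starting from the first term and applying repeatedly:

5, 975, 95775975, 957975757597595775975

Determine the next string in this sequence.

φ(957975757597595775975) expands symbol-by-symbol to 957 975 75 957 75 975 75 975 75 975 957 75 975 957 975 75 75 975 957 75 975; joining the 21 pieces gives the next term.

9579757595775975759757597595775975957975757597595775975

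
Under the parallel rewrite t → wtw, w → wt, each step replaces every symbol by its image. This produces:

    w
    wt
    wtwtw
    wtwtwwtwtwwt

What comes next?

wtwtwwtwtwwtwtwtwwtwtwwtwtwtw

Expanding wtwtwwtwtwwt: w→wt, t→wtw, w→wt, t→wtw, w→wt, w→wt, t→wtw, w→wt, t→wtw, w→wt, w→wt, t→wtw. Concatenated: wt wtw wt wtw wt wt wtw wt wtw wt wt wtw.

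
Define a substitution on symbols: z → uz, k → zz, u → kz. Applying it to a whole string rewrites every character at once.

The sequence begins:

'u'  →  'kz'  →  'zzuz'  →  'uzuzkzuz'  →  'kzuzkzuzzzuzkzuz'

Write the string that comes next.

zzuzkzuzzzuzkzuzuzuzkzuzzzuzkzuz

Replace each of the 16 characters of kzuzkzuzzzuzkzuz in place — zz uz kz uz zz uz kz uz uz uz kz uz zz uz kz uz — and concatenate.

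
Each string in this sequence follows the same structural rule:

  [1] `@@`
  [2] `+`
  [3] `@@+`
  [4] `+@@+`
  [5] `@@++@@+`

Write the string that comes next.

Each term (from the third on) is the two preceding terms concatenated in order: term 3 = @@·+ = @@+.
So term 6 is +@@+·@@++@@+.

+@@+@@++@@+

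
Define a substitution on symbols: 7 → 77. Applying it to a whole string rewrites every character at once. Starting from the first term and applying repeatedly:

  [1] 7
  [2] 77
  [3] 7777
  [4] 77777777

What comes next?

Expanding 77777777: 7→77, 7→77, 7→77, 7→77, 7→77, 7→77, 7→77, 7→77. Concatenated: 77 77 77 77 77 77 77 77.

7777777777777777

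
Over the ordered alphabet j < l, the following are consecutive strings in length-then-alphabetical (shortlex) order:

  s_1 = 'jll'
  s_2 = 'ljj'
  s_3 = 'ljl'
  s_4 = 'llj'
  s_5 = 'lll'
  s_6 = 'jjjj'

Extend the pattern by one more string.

Find the rightmost character of jjjj below l, bump it to the next letter, and reset everything to its right to j.

jjjl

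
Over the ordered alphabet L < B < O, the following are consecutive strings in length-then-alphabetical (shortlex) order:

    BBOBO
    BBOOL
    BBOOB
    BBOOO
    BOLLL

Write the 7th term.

BOLLO

Stepping forward 2 times from BOLLL: BOLLL → BOLLB, then the target.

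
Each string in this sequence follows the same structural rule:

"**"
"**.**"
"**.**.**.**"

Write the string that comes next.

Each string is two copies of the previous one joined by '.'.
Doubling **.**.**.** with '.' between the halves:

**.**.**.**.**.**.**.**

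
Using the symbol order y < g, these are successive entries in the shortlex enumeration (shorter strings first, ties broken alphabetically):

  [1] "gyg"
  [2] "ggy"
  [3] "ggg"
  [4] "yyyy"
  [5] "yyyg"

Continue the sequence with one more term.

The successor of yyyg increments the rightmost position that isn't already g and resets every position after it to y.

yygy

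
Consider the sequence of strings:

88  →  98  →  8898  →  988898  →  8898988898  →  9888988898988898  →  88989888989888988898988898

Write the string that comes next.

988898889898889888989888989888988898988898

From term 3 onward, concatenate the second-to-last term with the last: 88·98 = 8898, 98·8898 = 988898, …
Continuing: 9888988898988898 · 88989888989888988898988898 gives term 8.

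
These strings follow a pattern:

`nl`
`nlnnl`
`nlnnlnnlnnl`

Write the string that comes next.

nlnnlnnlnnlnnlnnlnnlnnl

s(k+1) = s(k)·n·s(k) — each term doubles the last with 'n' between the halves.
So the next term is two copies of nlnnlnnlnnl with 'n' between the halves.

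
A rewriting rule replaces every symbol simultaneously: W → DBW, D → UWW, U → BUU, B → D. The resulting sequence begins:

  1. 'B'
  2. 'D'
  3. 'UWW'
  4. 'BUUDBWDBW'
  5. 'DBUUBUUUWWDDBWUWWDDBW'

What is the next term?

Rewriting the 21 symbols of DBUUBUUUWWDDBWUWWDDBW one by one yields UWW D BUU BUU D BUU BUU BUU DBW DBW UWW UWW D DBW BUU DBW DBW UWW UWW D DBW; concatenated:

UWWDBUUBUUDBUUBUUBUUDBWDBWUWWUWWDDBWBUUDBWDBWUWWUWWDDBW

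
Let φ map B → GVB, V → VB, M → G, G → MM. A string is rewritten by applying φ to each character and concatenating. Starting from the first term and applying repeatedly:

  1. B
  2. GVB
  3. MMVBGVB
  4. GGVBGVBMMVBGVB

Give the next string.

MMMMVBGVBMMVBGVBGGVBGVBMMVBGVB

Replace each of the 14 characters of GGVBGVBMMVBGVB in place — MM MM VB GVB MM VB GVB G G VB GVB MM VB GVB — and concatenate.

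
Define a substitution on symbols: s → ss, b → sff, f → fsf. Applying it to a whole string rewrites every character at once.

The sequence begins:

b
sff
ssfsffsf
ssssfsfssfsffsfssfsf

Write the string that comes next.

Applying the rule to each of the 20 symbols of ssssfsfssfsffsfssfsf gives the pieces ss ss ss ss fsf ss fsf ss ss fsf ss fsf fsf ss fsf ss ss fsf ss fsf, which concatenate to the answer.

ssssssssfsfssfsfssssfsfssfsffsfssfsfssssfsfssfsf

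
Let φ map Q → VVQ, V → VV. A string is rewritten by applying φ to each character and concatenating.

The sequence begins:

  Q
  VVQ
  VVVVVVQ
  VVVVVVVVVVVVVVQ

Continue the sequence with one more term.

Replace each of the 15 characters of VVVVVVVVVVVVVVQ in place — VV VV VV VV VV VV VV VV VV VV VV VV VV VV VVQ — and concatenate.

VVVVVVVVVVVVVVVVVVVVVVVVVVVVVVQ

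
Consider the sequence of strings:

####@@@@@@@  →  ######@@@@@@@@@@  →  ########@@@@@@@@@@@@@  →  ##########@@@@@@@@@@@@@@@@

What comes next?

############@@@@@@@@@@@@@@@@@@@

Term n consists of 2n #'s, followed by 3n+1 @'s, where the shown terms are n = 2, 3, 4, 5.
For the next term, n = 6, so the run lengths are 12, 19.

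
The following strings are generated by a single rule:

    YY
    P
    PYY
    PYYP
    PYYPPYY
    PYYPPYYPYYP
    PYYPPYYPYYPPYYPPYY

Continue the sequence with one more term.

This is a Fibonacci-style word recurrence s(k) = s(k−1)·s(k−2): e.g. P·YY = PYY.
So term 8 is PYYPPYYPYYPPYYPPYY·PYYPPYYPYYP.

PYYPPYYPYYPPYYPPYYPYYPPYYPYYP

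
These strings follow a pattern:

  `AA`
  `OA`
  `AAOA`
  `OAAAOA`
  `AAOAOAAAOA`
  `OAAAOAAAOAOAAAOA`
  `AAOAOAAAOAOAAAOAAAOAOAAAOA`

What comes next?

From term 3 onward, concatenate the second-to-last term with the last: AA·OA = AAOA, OA·AAOA = OAAAOA, …
Continuing: OAAAOAAAOAOAAAOA · AAOAOAAAOAOAAAOAAAOAOAAAOA gives term 8.

OAAAOAAAOAOAAAOAAAOAOAAAOAOAAAOAAAOAOAAAOA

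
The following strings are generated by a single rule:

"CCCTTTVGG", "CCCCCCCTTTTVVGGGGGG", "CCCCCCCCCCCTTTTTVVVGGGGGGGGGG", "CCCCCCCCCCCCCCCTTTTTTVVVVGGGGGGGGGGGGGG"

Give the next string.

Reading off run lengths: C runs 3, 7, 11, 15; T runs 3, 4, 5, 6; V runs 1, 2, 3, 4; G runs 2, 6, 10, 14 — each is linear in n (n = 1, 2, …).
Setting n = 5 gives 19, 7, 5, 18 characters in each block.

CCCCCCCCCCCCCCCCCCCTTTTTTTVVVVVGGGGGGGGGGGGGGGGGG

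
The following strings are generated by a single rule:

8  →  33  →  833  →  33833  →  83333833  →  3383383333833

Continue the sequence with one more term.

833338333383383333833

This is a Fibonacci-style word recurrence s(k) = s(k−2)·s(k−1): e.g. 8·33 = 833.
Continuing: 83333833 · 3383383333833 gives term 7.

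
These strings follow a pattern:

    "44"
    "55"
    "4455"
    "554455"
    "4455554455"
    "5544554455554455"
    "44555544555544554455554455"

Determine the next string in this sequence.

This is a Fibonacci-style word recurrence s(k) = s(k−2)·s(k−1): e.g. 44·55 = 4455.
Continuing: 5544554455554455 · 44555544555544554455554455 gives term 8.

554455445555445544555544555544554455554455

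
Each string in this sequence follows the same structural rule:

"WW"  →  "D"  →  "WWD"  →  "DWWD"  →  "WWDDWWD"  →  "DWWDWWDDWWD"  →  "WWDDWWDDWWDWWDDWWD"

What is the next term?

From term 3 onward, concatenate the second-to-last term with the last: WW·D = WWD, D·WWD = DWWD, …
Continuing: DWWDWWDDWWD · WWDDWWDDWWDWWDDWWD gives term 8.

DWWDWWDDWWDWWDDWWDDWWDWWDDWWD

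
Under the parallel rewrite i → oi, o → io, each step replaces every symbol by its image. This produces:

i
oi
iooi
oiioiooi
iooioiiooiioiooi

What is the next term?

oiioiooiiooioiioiooioiiooiioiooi

φ(iooioiiooiioiooi) expands symbol-by-symbol to oi io io oi io oi oi io io oi oi io oi io io oi; joining the 16 pieces gives the next term.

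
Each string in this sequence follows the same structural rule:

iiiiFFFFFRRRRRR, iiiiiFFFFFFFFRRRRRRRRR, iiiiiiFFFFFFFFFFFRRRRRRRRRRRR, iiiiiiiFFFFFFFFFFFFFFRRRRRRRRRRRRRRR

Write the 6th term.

The n-th term is n+3 i's then 3n+2 F's then 3n+3 R's (n = 1, 2, …).
At n = 6 the blocks have lengths 9, 20, 21.

iiiiiiiiiFFFFFFFFFFFFFFFFFFFFRRRRRRRRRRRRRRRRRRRRR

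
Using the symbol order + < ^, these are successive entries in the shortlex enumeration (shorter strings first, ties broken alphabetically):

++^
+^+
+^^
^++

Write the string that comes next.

Treat ^++ as a base-2 numeral over the given alphabet and add one, carrying through any trailing ^'s.

^+^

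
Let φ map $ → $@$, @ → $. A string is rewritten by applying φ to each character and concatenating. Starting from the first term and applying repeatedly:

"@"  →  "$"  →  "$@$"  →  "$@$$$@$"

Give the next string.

$@$$$@$$@$$@$$$@$

Rewriting each symbol of $@$$$@$: $→$@$, @→$, $→$@$, $→$@$, $→$@$, @→$, $→$@$, which concatenates to $@$ $ $@$ $@$ $@$ $ $@$.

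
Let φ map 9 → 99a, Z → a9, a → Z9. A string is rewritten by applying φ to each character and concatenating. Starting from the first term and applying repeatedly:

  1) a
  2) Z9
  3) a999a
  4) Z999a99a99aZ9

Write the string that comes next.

φ(Z999a99a99aZ9) expands symbol-by-symbol to a9 99a 99a 99a Z9 99a 99a Z9 99a 99a Z9 a9 99a; joining the 13 pieces gives the next term.

a999a99a99aZ999a99aZ999a99aZ9a999a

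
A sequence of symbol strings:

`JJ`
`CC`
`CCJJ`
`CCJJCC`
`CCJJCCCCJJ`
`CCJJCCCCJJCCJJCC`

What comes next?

CCJJCCCCJJCCJJCCCCJJCCCCJJ

Each term (from the third on) is the previous term followed by the one before it: term 3 = CC·JJ = CCJJ.
So term 7 is CCJJCCCCJJCCJJCC·CCJJCCCCJJ.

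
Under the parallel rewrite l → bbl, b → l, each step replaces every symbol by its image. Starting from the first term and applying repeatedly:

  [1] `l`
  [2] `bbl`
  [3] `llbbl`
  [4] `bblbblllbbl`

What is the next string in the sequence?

Expanding bblbblllbbl: b→l, b→l, l→bbl, b→l, b→l, l→bbl, l→bbl, l→bbl, b→l, b→l, l→bbl. Concatenated: l l bbl l l bbl bbl bbl l l bbl.

llbblllbblbblbblllbbl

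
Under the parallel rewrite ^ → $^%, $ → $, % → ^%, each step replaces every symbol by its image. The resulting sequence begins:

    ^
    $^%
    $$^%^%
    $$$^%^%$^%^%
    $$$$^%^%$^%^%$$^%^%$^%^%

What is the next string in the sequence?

Rewriting the 24 symbols of $$$$^%^%$^%^%$$^%^%$^%^% one by one yields $ $ $ $ $^% ^% $^% ^% $ $^% ^% $^% ^% $ $ $^% ^% $^% ^% $ $^% ^% $^% ^%; concatenated:

$$$$$^%^%$^%^%$$^%^%$^%^%$$$^%^%$^%^%$$^%^%$^%^%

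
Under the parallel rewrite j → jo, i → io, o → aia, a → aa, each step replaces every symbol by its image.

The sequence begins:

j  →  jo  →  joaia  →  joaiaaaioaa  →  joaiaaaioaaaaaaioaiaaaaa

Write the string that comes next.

joaiaaaioaaaaaaioaiaaaaaaaaaaaaaioaiaaaioaaaaaaaaaa

Applying the rule to each of the 24 symbols of joaiaaaioaaaaaaioaiaaaaa gives the pieces jo aia aa io aa aa aa io aia aa aa aa aa aa aa io aia aa io aa aa aa aa aa, which concatenate to the answer.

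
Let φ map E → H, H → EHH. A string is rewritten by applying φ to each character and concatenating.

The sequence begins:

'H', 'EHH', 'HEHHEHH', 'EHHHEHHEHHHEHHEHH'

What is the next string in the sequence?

HEHHEHHEHHHEHHEHHHEHHEHHEHHHEHHEHHHEHHEHH

Applying the rule to each of the 17 symbols of EHHHEHHEHHHEHHEHH gives the pieces H EHH EHH EHH H EHH EHH H EHH EHH EHH H EHH EHH H EHH EHH, which concatenate to the answer.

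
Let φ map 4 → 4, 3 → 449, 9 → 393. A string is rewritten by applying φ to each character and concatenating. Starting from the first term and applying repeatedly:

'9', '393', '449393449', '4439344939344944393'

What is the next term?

44449393449443934493934494439344449393449

φ(4439344939344944393) expands symbol-by-symbol to 4 4 449 393 449 4 4 393 449 393 449 4 4 393 4 4 449 393 449; joining the 19 pieces gives the next term.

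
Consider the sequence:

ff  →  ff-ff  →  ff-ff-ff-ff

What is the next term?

ff-ff-ff-ff-ff-ff-ff-ff

Each string is two copies of the previous one joined by '-'.
So the next term is two copies of ff-ff-ff-ff with '-' between the halves.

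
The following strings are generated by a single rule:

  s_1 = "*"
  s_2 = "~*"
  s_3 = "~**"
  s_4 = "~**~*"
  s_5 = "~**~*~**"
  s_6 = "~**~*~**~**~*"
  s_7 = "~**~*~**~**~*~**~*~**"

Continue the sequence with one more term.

~**~*~**~**~*~**~*~**~**~*~**~**~*

This is a Fibonacci-style word recurrence s(k) = s(k−1)·s(k−2): e.g. ~*·* = ~**.
The next term joins ~**~*~**~**~*~**~*~** and ~**~*~**~**~*.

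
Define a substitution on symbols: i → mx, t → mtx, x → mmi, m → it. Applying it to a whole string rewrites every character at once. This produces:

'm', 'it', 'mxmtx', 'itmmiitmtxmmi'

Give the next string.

Rewriting the 13 symbols of itmmiitmtxmmi one by one yields mx mtx it it mx mx mtx it mtx mmi it it mx; concatenated:

mxmtxititmxmxmtxitmtxmmiititmx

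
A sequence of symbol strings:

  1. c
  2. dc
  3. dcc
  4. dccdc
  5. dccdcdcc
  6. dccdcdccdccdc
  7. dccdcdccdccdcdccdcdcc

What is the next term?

dccdcdccdccdcdccdcdccdccdcdccdccdc

Each term (from the third on) is the previous term followed by the one before it: term 3 = dc·c = dcc.
So term 8 is dccdcdccdccdcdccdcdcc·dccdcdccdccdc.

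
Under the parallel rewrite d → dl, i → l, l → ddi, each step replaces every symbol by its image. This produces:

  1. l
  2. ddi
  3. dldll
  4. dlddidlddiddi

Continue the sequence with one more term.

Applying the rule to each of the 13 symbols of dlddidlddiddi gives the pieces dl ddi dl dl l dl ddi dl dl l dl dl l, which concatenate to the answer.

dlddidldlldlddidldlldldll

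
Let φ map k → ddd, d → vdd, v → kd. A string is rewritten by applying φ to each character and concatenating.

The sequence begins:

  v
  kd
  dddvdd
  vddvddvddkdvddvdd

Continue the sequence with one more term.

Rewriting the 17 symbols of vddvddvddkdvddvdd one by one yields kd vdd vdd kd vdd vdd kd vdd vdd ddd vdd kd vdd vdd kd vdd vdd; concatenated:

kdvddvddkdvddvddkdvddvdddddvddkdvddvddkdvddvdd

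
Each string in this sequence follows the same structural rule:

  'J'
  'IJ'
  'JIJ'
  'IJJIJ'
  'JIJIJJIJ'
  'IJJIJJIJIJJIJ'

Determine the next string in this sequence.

JIJIJJIJIJJIJJIJIJJIJ

From term 3 onward, concatenate the second-to-last term with the last: J·IJ = JIJ, IJ·JIJ = IJJIJ, …
Continuing: JIJIJJIJ · IJJIJJIJIJJIJ gives term 7.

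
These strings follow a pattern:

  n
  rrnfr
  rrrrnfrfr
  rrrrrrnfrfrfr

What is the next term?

s(k+1) = rr·s(k)·fr, so each term gains rr as a prefix and fr as a suffix.
So the next term is rr·rrrrrrnfrfrfr·fr.

rrrrrrrrnfrfrfrfr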